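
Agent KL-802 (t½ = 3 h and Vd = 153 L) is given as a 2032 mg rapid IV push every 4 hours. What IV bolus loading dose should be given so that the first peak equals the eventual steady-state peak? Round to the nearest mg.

f = (1/2)^(4/3) ≈ 0.396850; accumulation ratio R = 1/(1−f) ≈ 1.65796.
Loading dose to hit Cmax,ss on first dose: D_load = D_maint·R ≈ 2032 × 1.65796 ≈ 3368.97 mg.

3369 mg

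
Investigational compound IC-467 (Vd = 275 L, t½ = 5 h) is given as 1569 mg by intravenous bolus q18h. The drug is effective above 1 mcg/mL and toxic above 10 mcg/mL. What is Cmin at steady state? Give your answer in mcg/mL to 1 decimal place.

Over one 18-h interval, 18/5 ≈ 3.6 half-lives elapse, leaving f ≈ 0.0825 of each dose.
Each bolus raises the concentration by D/Vd = 1569/275 ≈ 5.705 mcg/mL.
Steady-state trough Cmin,ss = C₀·f/(1−f) ≈ 5.705 × 0.0825/0.9175 ≈ 0.513 mcg/mL.
Trough 0.5 mcg/mL vs MEC 1 mcg/mL: subtherapeutic.

0.5 mcg/mL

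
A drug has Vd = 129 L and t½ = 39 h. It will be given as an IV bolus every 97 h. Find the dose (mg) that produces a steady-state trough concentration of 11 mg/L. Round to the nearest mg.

τ/t½ = 97/39 ≈ 2.4872, so f = (1/2)^(97/39) ≈ 0.178355.
Cmin,ss = (D/Vd)·f/(1−f), so D = Cmin,ss·Vd·(1−f)/f.
D = 11 × 129 × (1−f)/f ≈ 11 × 129 × 4.60680 ≈ 6537.05 mg.

6537 mg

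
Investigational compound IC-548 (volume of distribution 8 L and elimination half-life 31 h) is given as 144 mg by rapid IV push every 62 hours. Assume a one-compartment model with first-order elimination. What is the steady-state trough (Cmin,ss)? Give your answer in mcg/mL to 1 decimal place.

τ = 62 h = 2 half-lives, so f = (1/2)^2 = 0.25.
Accumulation ratio R = 1/(1 − f) = 1/0.75 = 4/3.
Single-dose peak C₀ = D/Vd = 144/8 = 18 mcg/mL.
Steady-state peak Cmax,ss = C₀·R = 18 × 4/3 ≈ 24.000 mcg/mL.
Steady-state trough Cmin,ss = Cmax,ss·f ≈ 24.000 × 0.25 ≈ 6.000 mcg/mL.

6.0 mcg/mL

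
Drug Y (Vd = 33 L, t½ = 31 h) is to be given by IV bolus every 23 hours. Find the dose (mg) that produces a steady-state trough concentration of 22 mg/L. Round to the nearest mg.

τ/t½ = 23/31 ≈ 0.74194, so f = (1/2)^(23/31) ≈ 0.597937.
Cmin,ss = (D/Vd)·f/(1−f), so D = Cmin,ss·Vd·(1−f)/f.
D = 22 × 33 × (1−f)/f ≈ 22 × 33 × 0.67242 ≈ 488.18 mg.

488 mg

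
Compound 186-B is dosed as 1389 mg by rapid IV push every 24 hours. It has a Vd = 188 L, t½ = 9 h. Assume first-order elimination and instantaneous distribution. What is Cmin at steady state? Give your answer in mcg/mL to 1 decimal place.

1.4 mcg/mL

k = ln2/t½ = ln2/9 ≈ 0.077016 h⁻¹; fraction remaining f = e^(−kτ) = e^(−0.077016×24) ≈ 0.1575.
Single-dose peak C₀ = D/Vd = 1389/188 ≈ 7.388 mcg/mL.
Steady-state trough Cmin,ss = C₀·f/(1−f) ≈ 7.388 × 0.1575/0.8425 ≈ 1.381 mcg/mL.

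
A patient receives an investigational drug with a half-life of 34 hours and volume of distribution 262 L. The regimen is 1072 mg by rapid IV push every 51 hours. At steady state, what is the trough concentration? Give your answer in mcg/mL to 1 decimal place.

2.2 mcg/mL

Over one 51-h interval, 51/34 ≈ 1.5 half-lives elapse, leaving f ≈ 0.3536 of each dose.
Single-dose peak C₀ = D/Vd = 1072/262 ≈ 4.092 mcg/mL.
Steady-state trough Cmin,ss = C₀·f/(1−f) ≈ 4.092 × 0.3536/0.6464 ≈ 2.238 mcg/mL.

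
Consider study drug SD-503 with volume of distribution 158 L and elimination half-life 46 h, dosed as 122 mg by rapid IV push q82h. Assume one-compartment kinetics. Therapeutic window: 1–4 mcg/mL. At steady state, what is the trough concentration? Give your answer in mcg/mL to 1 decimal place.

τ/t½ = 82/46 ≈ 1.7826, so fraction remaining f = (1/2)^(82/46) ≈ 0.2907.
Accumulation ratio R = 1/(1 − f) ≈ 1/0.7093 ≈ 1.4098.
Single-dose peak C₀ = D/Vd = 122/158 ≈ 0.772 mcg/mL.
Cmax,ss = C₀/(1 − f) ≈ 0.772/0.7093 ≈ 1.088 mcg/mL.
Steady-state trough Cmin,ss = Cmax,ss·f ≈ 1.088 × 0.2907 ≈ 0.316 mcg/mL.
Trough 0.3 mcg/mL vs MEC 1 mcg/mL: subtherapeutic.

0.3 mcg/mL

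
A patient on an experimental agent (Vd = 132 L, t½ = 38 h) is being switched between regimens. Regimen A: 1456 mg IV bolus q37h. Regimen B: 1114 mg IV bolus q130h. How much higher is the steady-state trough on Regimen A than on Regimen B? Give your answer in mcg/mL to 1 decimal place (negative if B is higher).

Regimen A: f = (1/2)^(37/38) ≈ 0.5092; Cmin,ss = (1456/132)·f/(1−f) ≈ 11.444 mcg/mL.
Regimen B: f = (1/2)^(130/38) ≈ 0.0934; Cmin,ss = (1114/132)·f/(1−f) ≈ 0.869 mcg/mL.
Difference ≈ 11.444 − 0.869 ≈ 10.575 mcg/mL.

10.6 mcg/mL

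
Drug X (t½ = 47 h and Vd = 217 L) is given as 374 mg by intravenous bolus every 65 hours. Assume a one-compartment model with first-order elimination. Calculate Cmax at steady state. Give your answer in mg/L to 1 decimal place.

Over one 65-h interval, 65/47 ≈ 1.383 half-lives elapse, leaving f ≈ 0.3834 of each dose.
At steady state, accumulation factor R = 1/(1 − e^(−kτ)) ≈ 1.6218.
Single-dose peak C₀ = D/Vd = 374/217 ≈ 1.724 mg/L.
Steady-state peak Cmax,ss = C₀·R ≈ 1.724 × 1.6218 ≈ 2.796 mg/L.

2.8 mg/L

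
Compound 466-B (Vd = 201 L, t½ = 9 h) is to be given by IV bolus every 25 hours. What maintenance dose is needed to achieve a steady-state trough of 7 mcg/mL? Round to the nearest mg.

τ/t½ = 25/9 ≈ 2.7778, so f = (1/2)^(25/9) ≈ 0.145816.
Cmin,ss = (D/Vd)·f/(1−f), so D = Cmin,ss·Vd·(1−f)/f.
D = 7 × 201 × (1−f)/f ≈ 7 × 201 × 5.85796 ≈ 8242.15 mg.

8242 mg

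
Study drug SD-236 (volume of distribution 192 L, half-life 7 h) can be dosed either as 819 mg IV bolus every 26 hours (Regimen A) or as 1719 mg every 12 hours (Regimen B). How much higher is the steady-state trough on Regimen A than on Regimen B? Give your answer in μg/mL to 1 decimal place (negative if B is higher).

Regimen A: f = (1/2)^(26/7) ≈ 0.0762; Cmin,ss = (819/192)·f/(1−f) ≈ 0.352 μg/mL.
Regimen B: f = (1/2)^(12/7) ≈ 0.3048; Cmin,ss = (1719/192)·f/(1−f) ≈ 3.925 μg/mL.
Difference ≈ 0.352 − 3.925 ≈ -3.573 μg/mL.

-3.6 μg/mL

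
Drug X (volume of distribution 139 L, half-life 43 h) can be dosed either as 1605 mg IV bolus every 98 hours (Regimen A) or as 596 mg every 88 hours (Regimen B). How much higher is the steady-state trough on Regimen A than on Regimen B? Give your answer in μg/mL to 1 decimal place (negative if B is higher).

1.6 μg/mL

Regimen A: f = (1/2)^(98/43) ≈ 0.2060; Cmin,ss = (1605/139)·f/(1−f) ≈ 2.996 μg/mL.
Regimen B: f = (1/2)^(88/43) ≈ 0.2421; Cmin,ss = (596/139)·f/(1−f) ≈ 1.370 μg/mL.
Difference ≈ 2.996 − 1.370 ≈ 1.626 μg/mL.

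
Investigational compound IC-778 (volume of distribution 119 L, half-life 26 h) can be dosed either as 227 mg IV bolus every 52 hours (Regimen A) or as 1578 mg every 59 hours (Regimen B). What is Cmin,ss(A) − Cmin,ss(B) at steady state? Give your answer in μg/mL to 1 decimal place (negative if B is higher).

-2.8 μg/mL

Regimen A: f = (1/2)^(52/26) ≈ 0.2500; Cmin,ss = (227/119)·f/(1−f) ≈ 0.636 μg/mL.
Regimen B: f = (1/2)^(59/26) ≈ 0.2074; Cmin,ss = (1578/119)·f/(1−f) ≈ 3.470 μg/mL.
Difference ≈ 0.636 − 3.470 ≈ -2.834 μg/mL.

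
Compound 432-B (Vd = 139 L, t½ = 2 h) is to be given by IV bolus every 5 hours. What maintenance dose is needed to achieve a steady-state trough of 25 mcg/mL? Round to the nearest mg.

16183 mg

τ/t½ = 5/2 ≈ 2.5, so f = (1/2)^(5/2) ≈ 0.176777.
Cmin,ss = (D/Vd)·f/(1−f), so D = Cmin,ss·Vd·(1−f)/f.
D = 25 × 139 × (1−f)/f ≈ 25 × 139 × 4.65684 ≈ 16182.52 mg.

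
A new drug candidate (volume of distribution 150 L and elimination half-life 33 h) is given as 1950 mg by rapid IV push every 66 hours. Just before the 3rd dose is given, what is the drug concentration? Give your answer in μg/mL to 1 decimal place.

4.1 μg/mL

f = (1/2)^(τ/t½) = (1/2)^(66/33) ≈ 0.2500.
C₀ = D/Vd = 1950/150 ≈ 13.000 μg/mL.
Before the 3rd dose, 2 doses have been given. Superposition: Cmin = C₀·(f + f²).
≈ 13.000 × (0.2500 + 0.0625) ≈ 13.000 × 0.3125 ≈ 4.062 μg/mL.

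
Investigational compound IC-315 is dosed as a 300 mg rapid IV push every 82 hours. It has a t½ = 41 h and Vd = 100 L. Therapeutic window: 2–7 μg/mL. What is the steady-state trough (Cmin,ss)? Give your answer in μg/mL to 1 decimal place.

1.0 μg/mL

τ = 82 h = 2 half-lives, so f = (1/2)^2 = 0.25.
At steady state, R = 1/(1 − 0.25) = 4/3.
Single-dose peak C₀ = D/Vd = 300/100 = 3 μg/mL.
Steady-state peak Cmax,ss = C₀·R = 3 × 4/3 ≈ 4.000 μg/mL.
Steady-state trough Cmin,ss = Cmax,ss·f ≈ 4.000 × 0.25 ≈ 1.000 μg/mL.
Trough 1.0 μg/mL vs MEC 2 μg/mL: subtherapeutic.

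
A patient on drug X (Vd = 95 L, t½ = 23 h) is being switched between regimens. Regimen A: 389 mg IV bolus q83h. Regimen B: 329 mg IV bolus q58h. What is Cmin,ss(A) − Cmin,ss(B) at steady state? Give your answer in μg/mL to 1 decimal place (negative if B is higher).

-0.4 μg/mL

Regimen A: f = (1/2)^(83/23) ≈ 0.0820; Cmin,ss = (389/95)·f/(1−f) ≈ 0.366 μg/mL.
Regimen B: f = (1/2)^(58/23) ≈ 0.1741; Cmin,ss = (329/95)·f/(1−f) ≈ 0.730 μg/mL.
Difference ≈ 0.366 − 0.730 ≈ -0.364 μg/mL.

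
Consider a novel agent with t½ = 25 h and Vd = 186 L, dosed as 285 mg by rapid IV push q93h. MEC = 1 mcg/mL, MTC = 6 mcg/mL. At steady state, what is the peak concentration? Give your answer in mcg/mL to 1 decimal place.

1.7 mcg/mL

Over one 93-h interval, 93/25 ≈ 3.72 half-lives elapse, leaving f ≈ 0.0759 of each dose.
At steady state, accumulation factor R = 1/(1 − e^(−kτ)) ≈ 1.0821.
Each bolus raises the concentration by D/Vd = 285/186 ≈ 1.532 mcg/mL.
Steady-state peak Cmax,ss = C₀·R ≈ 1.532 × 1.0821 ≈ 1.658 mcg/mL.
Peak 1.7 mcg/mL vs MTC 6 mcg/mL: below toxic threshold.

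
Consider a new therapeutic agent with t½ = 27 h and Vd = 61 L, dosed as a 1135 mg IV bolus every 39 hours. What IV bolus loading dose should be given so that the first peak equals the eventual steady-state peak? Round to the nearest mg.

f = (1/2)^(39/27) ≈ 0.367434; accumulation ratio R = 1/(1−f) ≈ 1.58086.
Loading dose to hit Cmax,ss on first dose: D_load = D_maint·R ≈ 1135 × 1.58086 ≈ 1794.28 mg.

1794 mg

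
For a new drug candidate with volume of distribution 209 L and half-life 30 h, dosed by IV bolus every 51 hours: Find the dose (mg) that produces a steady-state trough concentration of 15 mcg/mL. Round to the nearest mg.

τ/t½ = 51/30 ≈ 1.7, so f = (1/2)^(51/30) ≈ 0.307786.
Cmin,ss = (D/Vd)·f/(1−f), so D = Cmin,ss·Vd·(1−f)/f.
D = 15 × 209 × (1−f)/f ≈ 15 × 209 × 2.24901 ≈ 7050.65 mg.

7051 mg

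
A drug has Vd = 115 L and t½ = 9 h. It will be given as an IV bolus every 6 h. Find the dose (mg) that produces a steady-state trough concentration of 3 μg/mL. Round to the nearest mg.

τ/t½ = 6/9 ≈ 0.66667, so f = (1/2)^(6/9) ≈ 0.629961.
Cmin,ss = (D/Vd)·f/(1−f), so D = Cmin,ss·Vd·(1−f)/f.
D = 3 × 115 × (1−f)/f ≈ 3 × 115 × 0.58740 ≈ 202.65 mg.

203 mg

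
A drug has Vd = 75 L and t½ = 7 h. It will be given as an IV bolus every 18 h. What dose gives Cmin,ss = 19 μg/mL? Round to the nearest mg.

7045 mg

τ/t½ = 18/7 ≈ 2.5714, so f = (1/2)^(18/7) ≈ 0.168238.
Cmin,ss = (D/Vd)·f/(1−f), so D = Cmin,ss·Vd·(1−f)/f.
D = 19 × 75 × (1−f)/f ≈ 19 × 75 × 4.94396 ≈ 7045.14 mg.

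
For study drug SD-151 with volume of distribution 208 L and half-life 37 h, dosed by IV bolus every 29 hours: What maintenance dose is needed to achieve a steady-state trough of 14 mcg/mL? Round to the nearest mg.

τ/t½ = 29/37 ≈ 0.78378, so f = (1/2)^(29/37) ≈ 0.580841.
Cmin,ss = (D/Vd)·f/(1−f), so D = Cmin,ss·Vd·(1−f)/f.
D = 14 × 208 × (1−f)/f ≈ 14 × 208 × 0.72164 ≈ 2101.42 mg.

2101 mg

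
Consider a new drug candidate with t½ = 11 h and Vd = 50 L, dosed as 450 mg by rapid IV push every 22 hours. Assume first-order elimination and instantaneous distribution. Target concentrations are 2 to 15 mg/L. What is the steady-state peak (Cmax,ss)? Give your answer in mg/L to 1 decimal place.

The dosing interval is 2 half-lives, so f = 2^(−2) = 0.25.
At steady state, R = 1/(1 − 0.25) = 4/3.
Single-dose peak C₀ = D/Vd = 450/50 = 9 mg/L.
Steady-state peak Cmax,ss = C₀·R = 9 × 4/3 ≈ 12.000 mg/L.
Peak 12.0 mg/L vs MTC 15 mg/L: below toxic threshold.

12.0 mg/L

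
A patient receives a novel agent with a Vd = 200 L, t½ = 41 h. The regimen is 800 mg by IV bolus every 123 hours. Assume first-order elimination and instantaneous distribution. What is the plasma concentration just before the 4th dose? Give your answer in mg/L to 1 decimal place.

f = (1/2)^(τ/t½) = (1/2)^(123/41) ≈ 0.1250.
C₀ = D/Vd = 800/200 ≈ 4.000 mg/L.
Before the 4th dose, 3 doses have been given. Superposition: Cmin = C₀·(f + f² + … + f^3).
≈ 4.000 × (0.1250 + 0.0156 + 0.0020) ≈ 4.000 × 0.1426 ≈ 0.570 mg/L.

0.6 mg/L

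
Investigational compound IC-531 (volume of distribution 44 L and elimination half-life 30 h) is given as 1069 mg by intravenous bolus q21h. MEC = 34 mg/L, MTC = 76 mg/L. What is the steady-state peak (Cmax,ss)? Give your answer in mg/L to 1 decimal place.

63.2 mg/L

k = ln2/t½ = ln2/30 ≈ 0.023105 h⁻¹; fraction remaining f = e^(−kτ) = e^(−0.023105×21) ≈ 0.6156.
Accumulation ratio R = 1/(1 − f) ≈ 1/0.3844 ≈ 2.6015.
Each bolus raises the concentration by D/Vd = 1069/44 ≈ 24.295 mg/L.
Steady-state peak Cmax,ss = C₀·R ≈ 24.295 × 2.6015 ≈ 63.203 mg/L.
Peak 63.2 mg/L vs MTC 76 mg/L: below toxic threshold.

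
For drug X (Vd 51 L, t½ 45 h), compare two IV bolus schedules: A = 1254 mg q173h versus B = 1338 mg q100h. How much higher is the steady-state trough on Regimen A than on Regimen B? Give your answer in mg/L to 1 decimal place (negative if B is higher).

-5.3 mg/L

Regimen A: f = (1/2)^(173/45) ≈ 0.0696; Cmin,ss = (1254/51)·f/(1−f) ≈ 1.839 mg/L.
Regimen B: f = (1/2)^(100/45) ≈ 0.2143; Cmin,ss = (1338/51)·f/(1−f) ≈ 7.156 mg/L.
Difference ≈ 1.839 − 7.156 ≈ -5.317 mg/L.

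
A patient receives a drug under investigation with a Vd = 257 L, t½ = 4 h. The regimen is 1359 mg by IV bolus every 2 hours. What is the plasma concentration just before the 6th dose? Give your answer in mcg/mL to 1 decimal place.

10.5 mcg/mL

f = (1/2)^(τ/t½) = (1/2)^(2/4) ≈ 0.7071.
C₀ = D/Vd = 1359/257 ≈ 5.288 mcg/mL.
Before the 6th dose, 5 doses have been given. Superposition: Cmin = C₀·(f + f² + … + f^5).
≈ 5.288 × (0.7071 + 0.5000 + 0.3535 + 0.2500 + 0.1768) ≈ 5.288 × 1.9874 ≈ 10.509 mcg/mL.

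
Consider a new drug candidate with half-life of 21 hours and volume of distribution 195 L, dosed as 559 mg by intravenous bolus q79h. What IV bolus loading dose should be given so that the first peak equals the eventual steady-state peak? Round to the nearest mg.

f = (1/2)^(79/21) ≈ 0.073715; accumulation ratio R = 1/(1−f) ≈ 1.07958.
Loading dose to hit Cmax,ss on first dose: D_load = D_maint·R ≈ 559 × 1.07958 ≈ 603.49 mg.

603 mg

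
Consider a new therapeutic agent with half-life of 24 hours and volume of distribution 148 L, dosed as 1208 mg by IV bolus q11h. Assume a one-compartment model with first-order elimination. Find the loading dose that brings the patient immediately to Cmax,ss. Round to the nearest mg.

4438 mg

f = (1/2)^(11/24) ≈ 0.727827; accumulation ratio R = 1/(1−f) ≈ 3.67413.
Loading dose to hit Cmax,ss on first dose: D_load = D_maint·R ≈ 1208 × 3.67413 ≈ 4438.35 mg.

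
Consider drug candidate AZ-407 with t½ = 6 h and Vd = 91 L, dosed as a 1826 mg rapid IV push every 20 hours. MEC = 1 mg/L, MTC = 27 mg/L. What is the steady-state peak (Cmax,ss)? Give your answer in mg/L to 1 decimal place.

Over one 20-h interval, 20/6 ≈ 3.3333 half-lives elapse, leaving f ≈ 0.0992 of each dose.
Accumulation ratio R = 1/(1 − f) ≈ 1/0.9008 ≈ 1.1101.
Single-dose peak C₀ = D/Vd = 1826/91 ≈ 20.066 mg/L.
Cmax,ss = C₀/(1 − f) ≈ 20.066/0.9008 ≈ 22.276 mg/L.
Peak 22.3 mg/L vs MTC 27 mg/L: below toxic threshold.

22.3 mg/L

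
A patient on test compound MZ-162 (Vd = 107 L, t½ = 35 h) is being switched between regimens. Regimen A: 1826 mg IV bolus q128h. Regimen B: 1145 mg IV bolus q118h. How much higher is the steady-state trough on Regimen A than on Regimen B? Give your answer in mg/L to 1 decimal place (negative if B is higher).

0.3 mg/L

Regimen A: f = (1/2)^(128/35) ≈ 0.0793; Cmin,ss = (1826/107)·f/(1−f) ≈ 1.470 mg/L.
Regimen B: f = (1/2)^(118/35) ≈ 0.0966; Cmin,ss = (1145/107)·f/(1−f) ≈ 1.144 mg/L.
Difference ≈ 1.470 − 1.144 ≈ 0.326 mg/L.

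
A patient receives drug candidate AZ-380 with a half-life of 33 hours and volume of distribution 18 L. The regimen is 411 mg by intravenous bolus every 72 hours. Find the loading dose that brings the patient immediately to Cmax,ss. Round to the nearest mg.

f = (1/2)^(72/33) ≈ 0.220398; accumulation ratio R = 1/(1−f) ≈ 1.28271.
Loading dose to hit Cmax,ss on first dose: D_load = D_maint·R ≈ 411 × 1.28271 ≈ 527.19 mg.

527 mg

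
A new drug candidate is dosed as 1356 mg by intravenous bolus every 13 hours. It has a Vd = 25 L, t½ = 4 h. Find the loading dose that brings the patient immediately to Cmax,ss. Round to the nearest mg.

f = (1/2)^(13/4) ≈ 0.105112; accumulation ratio R = 1/(1−f) ≈ 1.11746.
Loading dose to hit Cmax,ss on first dose: D_load = D_maint·R ≈ 1356 × 1.11746 ≈ 1515.28 mg.

1515 mg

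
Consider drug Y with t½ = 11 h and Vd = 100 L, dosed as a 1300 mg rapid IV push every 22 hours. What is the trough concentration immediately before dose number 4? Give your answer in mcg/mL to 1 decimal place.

4.3 mcg/mL

f = (1/2)^(τ/t½) = (1/2)^(22/11) ≈ 0.2500.
C₀ = D/Vd = 1300/100 ≈ 13.000 mcg/mL.
Before the 4th dose, 3 doses have been given. Superposition: Cmin = C₀·(f + f² + … + f^3).
≈ 13.000 × (0.2500 + 0.0625 + 0.0156) ≈ 13.000 × 0.3281 ≈ 4.265 mcg/mL.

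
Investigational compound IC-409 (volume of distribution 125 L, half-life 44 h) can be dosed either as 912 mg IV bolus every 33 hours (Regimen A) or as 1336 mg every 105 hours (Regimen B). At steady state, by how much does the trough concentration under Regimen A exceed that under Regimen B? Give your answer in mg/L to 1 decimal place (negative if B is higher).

8.2 mg/L

Regimen A: f = (1/2)^(33/44) ≈ 0.5946; Cmin,ss = (912/125)·f/(1−f) ≈ 10.701 mg/L.
Regimen B: f = (1/2)^(105/44) ≈ 0.1913; Cmin,ss = (1336/125)·f/(1−f) ≈ 2.528 mg/L.
Difference ≈ 10.701 − 2.528 ≈ 8.173 mg/L.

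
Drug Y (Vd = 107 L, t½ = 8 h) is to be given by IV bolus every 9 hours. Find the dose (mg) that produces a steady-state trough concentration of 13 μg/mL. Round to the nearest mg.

1643 mg

τ/t½ = 9/8 ≈ 1.125, so f = (1/2)^(9/8) ≈ 0.458502.
Cmin,ss = (D/Vd)·f/(1−f), so D = Cmin,ss·Vd·(1−f)/f.
D = 13 × 107 × (1−f)/f ≈ 13 × 107 × 1.18102 ≈ 1642.80 mg.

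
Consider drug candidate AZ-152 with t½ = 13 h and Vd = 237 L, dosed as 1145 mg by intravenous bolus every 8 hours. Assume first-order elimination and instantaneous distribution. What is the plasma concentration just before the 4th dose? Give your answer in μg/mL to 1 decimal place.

f = (1/2)^(τ/t½) = (1/2)^(8/13) ≈ 0.6528.
C₀ = D/Vd = 1145/237 ≈ 4.831 μg/mL.
Before the 4th dose, 3 doses have been given. Superposition: Cmin = C₀·(f + f² + … + f^3).
≈ 4.831 × (0.6528 + 0.4261 + 0.2782) ≈ 4.831 × 1.3571 ≈ 6.556 μg/mL.

6.6 μg/mL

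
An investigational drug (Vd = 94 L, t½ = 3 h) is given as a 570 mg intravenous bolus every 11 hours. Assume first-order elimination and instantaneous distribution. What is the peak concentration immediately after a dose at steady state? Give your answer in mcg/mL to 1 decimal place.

6.6 mcg/mL

Over one 11-h interval, 11/3 ≈ 3.6667 half-lives elapse, leaving f ≈ 0.0787 of each dose.
At steady state, accumulation factor R = 1/(1 − e^(−kτ)) ≈ 1.0854.
Single-dose peak C₀ = D/Vd = 570/94 ≈ 6.064 mcg/mL.
Cmax,ss = C₀/(1 − f) ≈ 6.064/0.9213 ≈ 6.582 mcg/mL.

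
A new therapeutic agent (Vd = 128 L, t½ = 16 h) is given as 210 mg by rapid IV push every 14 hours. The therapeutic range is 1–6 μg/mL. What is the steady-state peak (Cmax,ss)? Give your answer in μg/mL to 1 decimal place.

Over one 14-h interval, 14/16 ≈ 0.875 half-lives elapse, leaving f ≈ 0.5453 of each dose.
At steady state, accumulation factor R = 1/(1 − e^(−kτ)) ≈ 2.1993.
Single-dose peak C₀ = D/Vd = 210/128 ≈ 1.641 μg/mL.
Steady-state peak Cmax,ss = C₀·R ≈ 1.641 × 2.1993 ≈ 3.609 μg/mL.
Peak 3.6 μg/mL vs MTC 6 μg/mL: below toxic threshold.

3.6 μg/mL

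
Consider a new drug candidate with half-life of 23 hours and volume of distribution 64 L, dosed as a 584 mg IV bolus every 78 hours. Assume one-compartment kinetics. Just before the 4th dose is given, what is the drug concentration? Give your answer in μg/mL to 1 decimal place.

f = (1/2)^(τ/t½) = (1/2)^(78/23) ≈ 0.0953.
C₀ = D/Vd = 584/64 ≈ 9.125 μg/mL.
Before the 4th dose, 3 doses have been given. Superposition: Cmin = C₀·(f + f² + … + f^3).
≈ 9.125 × (0.0953 + 0.0091 + 0.0009) ≈ 9.125 × 0.1053 ≈ 0.961 μg/mL.

1.0 μg/mL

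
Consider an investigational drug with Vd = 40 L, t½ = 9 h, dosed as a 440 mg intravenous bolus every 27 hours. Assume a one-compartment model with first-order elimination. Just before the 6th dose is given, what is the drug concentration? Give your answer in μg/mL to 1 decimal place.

f = (1/2)^(τ/t½) = (1/2)^(27/9) ≈ 0.1250.
C₀ = D/Vd = 440/40 ≈ 11.000 μg/mL.
Before the 6th dose, 5 doses have been given. Superposition: Cmin = C₀·(f + f² + … + f^5).
≈ 11.000 × (0.1250 + 0.0156 + 0.0020 + 0.0002 + 0.0000) ≈ 11.000 × 0.1428 ≈ 1.571 μg/mL.

1.6 μg/mL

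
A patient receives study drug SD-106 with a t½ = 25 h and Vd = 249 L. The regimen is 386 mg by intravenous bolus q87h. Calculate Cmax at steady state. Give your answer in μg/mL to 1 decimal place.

1.7 μg/mL

Over one 87-h interval, 87/25 ≈ 3.48 half-lives elapse, leaving f ≈ 0.0896 of each dose.
At steady state, accumulation factor R = 1/(1 − e^(−kτ)) ≈ 1.0984.
Single-dose peak C₀ = D/Vd = 386/249 ≈ 1.550 μg/mL.
Steady-state peak Cmax,ss = C₀·R ≈ 1.550 × 1.0984 ≈ 1.703 μg/mL.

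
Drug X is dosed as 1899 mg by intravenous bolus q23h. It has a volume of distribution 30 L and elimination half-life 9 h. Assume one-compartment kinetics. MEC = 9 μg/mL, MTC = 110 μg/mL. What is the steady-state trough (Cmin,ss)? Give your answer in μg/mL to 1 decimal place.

τ/t½ = 23/9 ≈ 2.5556, so fraction remaining f = (1/2)^(23/9) ≈ 0.1701.
Accumulation ratio R = 1/(1 − f) ≈ 1/0.8299 ≈ 1.2050.
Each bolus raises the concentration by D/Vd = 1899/30 ≈ 63.300 μg/mL.
Cmax,ss = C₀/(1 − f) ≈ 63.300/0.8299 ≈ 76.274 μg/mL.
Steady-state trough Cmin,ss = Cmax,ss·f ≈ 76.274 × 0.1701 ≈ 12.974 μg/mL.
Trough 13.0 μg/mL vs MEC 9 μg/mL: adequate.

13.0 μg/mL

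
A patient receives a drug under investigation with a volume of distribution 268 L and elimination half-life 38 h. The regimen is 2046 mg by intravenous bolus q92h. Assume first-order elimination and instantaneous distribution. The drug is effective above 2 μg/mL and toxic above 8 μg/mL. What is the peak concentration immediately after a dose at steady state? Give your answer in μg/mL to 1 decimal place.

Over one 92-h interval, 92/38 ≈ 2.4211 half-lives elapse, leaving f ≈ 0.1867 of each dose.
Accumulation ratio R = 1/(1 − f) ≈ 1/0.8133 ≈ 1.2296.
Single-dose peak C₀ = D/Vd = 2046/268 ≈ 7.634 μg/mL.
Steady-state peak Cmax,ss = C₀·R ≈ 7.634 × 1.2296 ≈ 9.387 μg/mL.
Peak 9.4 μg/mL vs MTC 8 μg/mL: exceeds toxic threshold.

9.4 μg/mL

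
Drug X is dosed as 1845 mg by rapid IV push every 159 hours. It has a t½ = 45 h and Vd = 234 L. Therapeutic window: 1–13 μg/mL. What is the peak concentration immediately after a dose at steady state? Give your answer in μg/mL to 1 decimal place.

8.6 μg/mL

Over one 159-h interval, 159/45 ≈ 3.5333 half-lives elapse, leaving f ≈ 0.0864 of each dose.
At steady state, accumulation factor R = 1/(1 − e^(−kτ)) ≈ 1.0946.
Each bolus raises the concentration by D/Vd = 1845/234 ≈ 7.885 μg/mL.
Steady-state peak Cmax,ss = C₀·R ≈ 7.885 × 1.0946 ≈ 8.631 μg/mL.
Peak 8.6 μg/mL vs MTC 13 μg/mL: below toxic threshold.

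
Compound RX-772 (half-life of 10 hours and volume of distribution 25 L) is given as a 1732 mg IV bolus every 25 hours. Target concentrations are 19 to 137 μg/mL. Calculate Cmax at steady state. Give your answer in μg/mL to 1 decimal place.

k = ln2/t½ = ln2/10 ≈ 0.069315 h⁻¹; fraction remaining f = e^(−kτ) = e^(−0.069315×25) ≈ 0.1768.
Accumulation ratio R = 1/(1 − f) ≈ 1/0.8232 ≈ 1.2148.
Each bolus raises the concentration by D/Vd = 1732/25 ≈ 69.280 μg/mL.
Cmax,ss = C₀/(1 − f) ≈ 69.280/0.8232 ≈ 84.159 μg/mL.
Peak 84.2 μg/mL vs MTC 137 μg/mL: below toxic threshold.

84.2 μg/mL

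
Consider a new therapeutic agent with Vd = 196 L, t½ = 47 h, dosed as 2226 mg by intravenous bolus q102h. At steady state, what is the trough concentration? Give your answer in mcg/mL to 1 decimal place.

k = ln2/t½ = ln2/47 ≈ 0.014748 h⁻¹; fraction remaining f = e^(−kτ) = e^(−0.014748×102) ≈ 0.2222.
At steady state, accumulation factor R = 1/(1 − e^(−kτ)) ≈ 1.2857.
Single-dose peak C₀ = D/Vd = 2226/196 ≈ 11.357 mcg/mL.
Cmax,ss = C₀/(1 − f) ≈ 11.357/0.7778 ≈ 14.601 mcg/mL.
One interval later, Cmin,ss = Cmax,ss·e^(−kτ) ≈ 14.601 × 0.2222 ≈ 3.244 mcg/mL.

3.2 mcg/mL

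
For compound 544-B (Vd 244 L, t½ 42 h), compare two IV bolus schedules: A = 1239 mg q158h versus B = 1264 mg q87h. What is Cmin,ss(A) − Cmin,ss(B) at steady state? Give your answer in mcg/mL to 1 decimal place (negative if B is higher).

-1.2 mcg/mL

Regimen A: f = (1/2)^(158/42) ≈ 0.0737; Cmin,ss = (1239/244)·f/(1−f) ≈ 0.404 mcg/mL.
Regimen B: f = (1/2)^(87/42) ≈ 0.2379; Cmin,ss = (1264/244)·f/(1−f) ≈ 1.617 mcg/mL.
Difference ≈ 0.404 − 1.617 ≈ -1.213 mcg/mL.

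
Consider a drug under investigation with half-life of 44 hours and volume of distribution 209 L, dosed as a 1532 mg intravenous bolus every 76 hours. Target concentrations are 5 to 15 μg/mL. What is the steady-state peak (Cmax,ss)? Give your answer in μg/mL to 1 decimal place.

τ/t½ = 76/44 ≈ 1.7273, so fraction remaining f = (1/2)^(76/44) ≈ 0.3020.
At steady state, accumulation factor R = 1/(1 − e^(−kτ)) ≈ 1.4327.
Each bolus raises the concentration by D/Vd = 1532/209 ≈ 7.330 μg/mL.
Cmax,ss = C₀/(1 − f) ≈ 7.330/0.6980 ≈ 10.501 μg/mL.
Peak 10.5 μg/mL vs MTC 15 μg/mL: below toxic threshold.

10.5 μg/mL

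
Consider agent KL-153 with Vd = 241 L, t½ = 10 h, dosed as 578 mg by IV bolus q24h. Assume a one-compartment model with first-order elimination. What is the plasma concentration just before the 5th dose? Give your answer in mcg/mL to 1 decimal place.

0.6 mcg/mL

f = (1/2)^(τ/t½) = (1/2)^(24/10) ≈ 0.1895.
C₀ = D/Vd = 578/241 ≈ 2.398 mcg/mL.
Before the 5th dose, 4 doses have been given. Superposition: Cmin = C₀·(f + f² + … + f^4).
≈ 2.398 × (0.1895 + 0.0359 + 0.0068 + 0.0013) ≈ 2.398 × 0.2335 ≈ 0.560 mcg/mL.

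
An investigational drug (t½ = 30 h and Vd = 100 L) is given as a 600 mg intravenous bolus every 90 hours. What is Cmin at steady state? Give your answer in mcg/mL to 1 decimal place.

0.9 mcg/mL

τ = 90 h = 3 half-lives, so f = (1/2)^3 = 0.125.
At steady state, R = 1/(1 − 0.125) = 8/7.
Single-dose peak C₀ = D/Vd = 600/100 = 6 mcg/mL.
Steady-state peak Cmax,ss = C₀·R = 6 × 8/7 ≈ 6.857 mcg/mL.
Steady-state trough Cmin,ss = Cmax,ss·f ≈ 6.857 × 0.125 ≈ 0.857 mcg/mL.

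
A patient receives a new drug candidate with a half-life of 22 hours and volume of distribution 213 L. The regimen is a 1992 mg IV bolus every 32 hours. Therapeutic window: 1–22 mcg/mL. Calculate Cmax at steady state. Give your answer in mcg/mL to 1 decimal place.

14.7 mcg/mL

k = ln2/t½ = ln2/22 ≈ 0.031507 h⁻¹; fraction remaining f = e^(−kτ) = e^(−0.031507×32) ≈ 0.3649.
At steady state, accumulation factor R = 1/(1 − e^(−kτ)) ≈ 1.5746.
Each bolus raises the concentration by D/Vd = 1992/213 ≈ 9.352 mcg/mL.
Cmax,ss = C₀/(1 − f) ≈ 9.352/0.6351 ≈ 14.725 mcg/mL.
Peak 14.7 mcg/mL vs MTC 22 mcg/mL: below toxic threshold.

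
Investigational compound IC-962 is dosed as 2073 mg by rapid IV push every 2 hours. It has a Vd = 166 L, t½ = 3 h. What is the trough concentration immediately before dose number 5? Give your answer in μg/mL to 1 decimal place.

17.9 μg/mL

f = (1/2)^(τ/t½) = (1/2)^(2/3) ≈ 0.6300.
C₀ = D/Vd = 2073/166 ≈ 12.488 μg/mL.
Before the 5th dose, 4 doses have been given. Superposition: Cmin = C₀·(f + f² + … + f^4).
≈ 12.488 × (0.6300 + 0.3969 + 0.2500 + 0.1575) ≈ 12.488 × 1.4344 ≈ 17.913 μg/mL.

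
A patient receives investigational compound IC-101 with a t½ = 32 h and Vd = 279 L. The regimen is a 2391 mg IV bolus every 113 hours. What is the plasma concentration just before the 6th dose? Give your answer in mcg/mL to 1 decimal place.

0.8 mcg/mL

f = (1/2)^(τ/t½) = (1/2)^(113/32) ≈ 0.0865.
C₀ = D/Vd = 2391/279 ≈ 8.570 mcg/mL.
Before the 6th dose, 5 doses have been given. Superposition: Cmin = C₀·(f + f² + … + f^5).
≈ 8.570 × (0.0865 + 0.0075 + 0.0006 + 0.0001 + 0.0000) ≈ 8.570 × 0.0947 ≈ 0.812 mcg/mL.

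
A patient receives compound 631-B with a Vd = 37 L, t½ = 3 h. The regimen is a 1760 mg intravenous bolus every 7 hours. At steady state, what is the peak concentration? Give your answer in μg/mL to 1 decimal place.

k = ln2/t½ = ln2/3 ≈ 0.231049 h⁻¹; fraction remaining f = e^(−kτ) = e^(−0.231049×7) ≈ 0.1984.
Accumulation ratio R = 1/(1 − f) ≈ 1/0.8016 ≈ 1.2475.
Each bolus raises the concentration by D/Vd = 1760/37 ≈ 47.568 μg/mL.
Steady-state peak Cmax,ss = C₀·R ≈ 47.568 × 1.2475 ≈ 59.341 μg/mL.

59.3 μg/mL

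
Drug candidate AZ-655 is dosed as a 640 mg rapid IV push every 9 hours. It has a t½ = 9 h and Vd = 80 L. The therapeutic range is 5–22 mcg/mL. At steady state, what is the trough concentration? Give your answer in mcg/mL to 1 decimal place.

8.0 mcg/mL

The dosing interval is 1 half-life, so f = 2^(−1) = 0.5.
At steady state, R = 1/(1 − 0.5) = 2/1.
Single-dose peak C₀ = D/Vd = 640/80 = 8 mcg/mL.
Steady-state peak Cmax,ss = C₀·R = 8 × 2/1 ≈ 16.000 mcg/mL.
Steady-state trough Cmin,ss = Cmax,ss·f ≈ 16.000 × 0.5 ≈ 8.000 mcg/mL.
Trough 8.0 mcg/mL vs MEC 5 mcg/mL: adequate.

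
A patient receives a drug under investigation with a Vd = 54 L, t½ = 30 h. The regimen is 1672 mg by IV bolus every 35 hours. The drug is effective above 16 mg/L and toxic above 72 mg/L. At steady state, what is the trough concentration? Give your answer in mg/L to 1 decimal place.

τ/t½ = 35/30 ≈ 1.1667, so fraction remaining f = (1/2)^(35/30) ≈ 0.4454.
Each bolus raises the concentration by D/Vd = 1672/54 ≈ 30.963 mg/L.
Steady-state trough Cmin,ss = C₀·f/(1−f) ≈ 30.963 × 0.4454/0.5546 ≈ 24.866 mg/L.
Trough 24.9 mg/L vs MEC 16 mg/L: adequate.

24.9 mg/L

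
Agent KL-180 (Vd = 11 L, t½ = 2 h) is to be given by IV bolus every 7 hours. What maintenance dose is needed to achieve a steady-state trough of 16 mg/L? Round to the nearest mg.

τ/t½ = 7/2 ≈ 3.5, so f = (1/2)^(7/2) ≈ 0.088388.
Cmin,ss = (D/Vd)·f/(1−f), so D = Cmin,ss·Vd·(1−f)/f.
D = 16 × 11 × (1−f)/f ≈ 16 × 11 × 10.31375 ≈ 1815.22 mg.

1815 mg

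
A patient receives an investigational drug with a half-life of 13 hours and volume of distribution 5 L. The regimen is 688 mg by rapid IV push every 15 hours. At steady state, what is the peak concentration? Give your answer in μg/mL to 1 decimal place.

k = ln2/t½ = ln2/13 ≈ 0.053319 h⁻¹; fraction remaining f = e^(−kτ) = e^(−0.053319×15) ≈ 0.4494.
Accumulation ratio R = 1/(1 − f) ≈ 1/0.5506 ≈ 1.8162.
Each bolus raises the concentration by D/Vd = 688/5 ≈ 137.600 μg/mL.
Steady-state peak Cmax,ss = C₀·R ≈ 137.600 × 1.8162 ≈ 249.909 μg/mL.

249.9 μg/mL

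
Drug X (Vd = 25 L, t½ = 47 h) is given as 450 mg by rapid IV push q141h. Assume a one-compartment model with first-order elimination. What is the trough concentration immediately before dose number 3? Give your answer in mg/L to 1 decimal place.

2.5 mg/L

f = (1/2)^(τ/t½) = (1/2)^(141/47) ≈ 0.1250.
C₀ = D/Vd = 450/25 ≈ 18.000 mg/L.
Before the 3rd dose, 2 doses have been given. Superposition: Cmin = C₀·(f + f²).
≈ 18.000 × (0.1250 + 0.0156) ≈ 18.000 × 0.1406 ≈ 2.531 mg/L.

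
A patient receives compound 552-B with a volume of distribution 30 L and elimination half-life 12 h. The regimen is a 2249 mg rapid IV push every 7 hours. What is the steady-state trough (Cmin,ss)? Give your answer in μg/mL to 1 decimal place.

150.4 μg/mL

k = ln2/t½ = ln2/12 ≈ 0.057762 h⁻¹; fraction remaining f = e^(−kτ) = e^(−0.057762×7) ≈ 0.6674.
Single-dose peak C₀ = D/Vd = 2249/30 ≈ 74.967 μg/mL.
Steady-state trough Cmin,ss = C₀·f/(1−f) ≈ 74.967 × 0.6674/0.3326 ≈ 150.430 μg/mL.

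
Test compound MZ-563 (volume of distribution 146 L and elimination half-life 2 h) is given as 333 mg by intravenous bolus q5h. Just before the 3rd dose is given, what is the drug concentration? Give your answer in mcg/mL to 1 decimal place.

f = (1/2)^(τ/t½) = (1/2)^(5/2) ≈ 0.1768.
C₀ = D/Vd = 333/146 ≈ 2.281 mcg/mL.
Before the 3rd dose, 2 doses have been given. Superposition: Cmin = C₀·(f + f²).
≈ 2.281 × (0.1768 + 0.0313) ≈ 2.281 × 0.2081 ≈ 0.475 mcg/mL.

0.5 mcg/mL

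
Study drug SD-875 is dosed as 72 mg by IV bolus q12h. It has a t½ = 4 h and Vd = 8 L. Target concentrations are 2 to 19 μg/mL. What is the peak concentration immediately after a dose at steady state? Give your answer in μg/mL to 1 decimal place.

The dosing interval is 3 half-lives, so f = 2^(−3) = 0.125.
At steady state, R = 1/(1 − 0.125) = 8/7.
Single-dose peak C₀ = D/Vd = 72/8 = 9 μg/mL.
Steady-state peak Cmax,ss = C₀·R = 9 × 8/7 ≈ 10.286 μg/mL.
Peak 10.3 μg/mL vs MTC 19 μg/mL: below toxic threshold.

10.3 μg/mL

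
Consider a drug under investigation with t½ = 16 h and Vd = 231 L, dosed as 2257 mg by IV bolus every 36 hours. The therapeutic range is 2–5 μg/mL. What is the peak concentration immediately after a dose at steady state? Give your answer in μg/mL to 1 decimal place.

Over one 36-h interval, 36/16 ≈ 2.25 half-lives elapse, leaving f ≈ 0.2102 of each dose.
Accumulation ratio R = 1/(1 − f) ≈ 1/0.7898 ≈ 1.2661.
Each bolus raises the concentration by D/Vd = 2257/231 ≈ 9.771 μg/mL.
Cmax,ss = C₀/(1 − f) ≈ 9.771/0.7898 ≈ 12.371 μg/mL.
Peak 12.4 μg/mL vs MTC 5 μg/mL: exceeds toxic threshold.

12.4 μg/mL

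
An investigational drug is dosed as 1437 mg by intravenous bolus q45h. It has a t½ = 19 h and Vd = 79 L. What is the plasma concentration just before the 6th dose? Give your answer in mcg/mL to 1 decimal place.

f = (1/2)^(τ/t½) = (1/2)^(45/19) ≈ 0.1937.
C₀ = D/Vd = 1437/79 ≈ 18.190 mcg/mL.
Before the 6th dose, 5 doses have been given. Superposition: Cmin = C₀·(f + f² + … + f^5).
≈ 18.190 × (0.1937 + 0.0375 + 0.0073 + 0.0014 + 0.0003) ≈ 18.190 × 0.2402 ≈ 4.369 mcg/mL.

4.4 mcg/mL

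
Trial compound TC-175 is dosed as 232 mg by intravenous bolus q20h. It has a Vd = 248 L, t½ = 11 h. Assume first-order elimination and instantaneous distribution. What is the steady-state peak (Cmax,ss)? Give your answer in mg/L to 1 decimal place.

1.3 mg/L

Over one 20-h interval, 20/11 ≈ 1.8182 half-lives elapse, leaving f ≈ 0.2836 of each dose.
At steady state, accumulation factor R = 1/(1 − e^(−kτ)) ≈ 1.3959.
Each bolus raises the concentration by D/Vd = 232/248 ≈ 0.935 mg/L.
Steady-state peak Cmax,ss = C₀·R ≈ 0.935 × 1.3959 ≈ 1.305 mg/L.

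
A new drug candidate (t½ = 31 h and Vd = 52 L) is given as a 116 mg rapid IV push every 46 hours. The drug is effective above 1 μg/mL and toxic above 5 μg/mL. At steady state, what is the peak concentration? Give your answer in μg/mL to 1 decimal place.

3.5 μg/mL

Over one 46-h interval, 46/31 ≈ 1.4839 half-lives elapse, leaving f ≈ 0.3575 of each dose.
Accumulation ratio R = 1/(1 − f) ≈ 1/0.6425 ≈ 1.5564.
Single-dose peak C₀ = D/Vd = 116/52 ≈ 2.231 μg/mL.
Cmax,ss = C₀/(1 − f) ≈ 2.231/0.6425 ≈ 3.472 μg/mL.
Peak 3.5 μg/mL vs MTC 5 μg/mL: below toxic threshold.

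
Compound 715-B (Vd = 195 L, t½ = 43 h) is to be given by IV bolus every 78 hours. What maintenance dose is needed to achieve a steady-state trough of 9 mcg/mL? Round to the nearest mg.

4416 mg

τ/t½ = 78/43 ≈ 1.814, so f = (1/2)^(78/43) ≈ 0.284410.
Cmin,ss = (D/Vd)·f/(1−f), so D = Cmin,ss·Vd·(1−f)/f.
D = 9 × 195 × (1−f)/f ≈ 9 × 195 × 2.51605 ≈ 4415.67 mg.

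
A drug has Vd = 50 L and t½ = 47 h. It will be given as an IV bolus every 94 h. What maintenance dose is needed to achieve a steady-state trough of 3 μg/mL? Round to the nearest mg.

τ/t½ = 94/47 ≈ 2, so f = (1/2)^(94/47) ≈ 0.250000.
Cmin,ss = (D/Vd)·f/(1−f), so D = Cmin,ss·Vd·(1−f)/f.
D = 3 × 50 × (1−f)/f ≈ 3 × 50 × 3.00000 ≈ 450.00 mg.

450 mg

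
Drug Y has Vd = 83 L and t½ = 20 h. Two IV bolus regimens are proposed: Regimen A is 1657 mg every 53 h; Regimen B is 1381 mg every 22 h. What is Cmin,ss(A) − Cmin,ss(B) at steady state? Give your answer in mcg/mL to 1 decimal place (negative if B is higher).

Regimen A: f = (1/2)^(53/20) ≈ 0.1593; Cmin,ss = (1657/83)·f/(1−f) ≈ 3.783 mcg/mL.
Regimen B: f = (1/2)^(22/20) ≈ 0.4665; Cmin,ss = (1381/83)·f/(1−f) ≈ 14.549 mcg/mL.
Difference ≈ 3.783 − 14.549 ≈ -10.766 mcg/mL.

-10.8 mcg/mL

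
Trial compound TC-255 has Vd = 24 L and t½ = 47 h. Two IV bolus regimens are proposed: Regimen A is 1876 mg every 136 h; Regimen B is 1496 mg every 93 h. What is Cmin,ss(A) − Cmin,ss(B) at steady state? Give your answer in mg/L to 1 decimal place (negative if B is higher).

Regimen A: f = (1/2)^(136/47) ≈ 0.1346; Cmin,ss = (1876/24)·f/(1−f) ≈ 12.158 mg/L.
Regimen B: f = (1/2)^(93/47) ≈ 0.2537; Cmin,ss = (1496/24)·f/(1−f) ≈ 21.190 mg/L.
Difference ≈ 12.158 − 21.190 ≈ -9.032 mg/L.

-9.0 mg/L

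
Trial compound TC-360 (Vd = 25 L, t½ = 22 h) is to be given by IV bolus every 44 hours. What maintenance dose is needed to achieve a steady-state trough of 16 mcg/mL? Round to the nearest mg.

τ/t½ = 44/22 ≈ 2, so f = (1/2)^(44/22) ≈ 0.250000.
Cmin,ss = (D/Vd)·f/(1−f), so D = Cmin,ss·Vd·(1−f)/f.
D = 16 × 25 × (1−f)/f ≈ 16 × 25 × 3.00000 ≈ 1200.00 mg.

1200 mg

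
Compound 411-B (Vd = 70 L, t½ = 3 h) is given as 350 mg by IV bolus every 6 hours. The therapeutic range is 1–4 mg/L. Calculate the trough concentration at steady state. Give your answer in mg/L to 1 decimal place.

The dosing interval is 2 half-lives, so f = 2^(−2) = 0.25.
Accumulation ratio R = 1/(1 − f) = 1/0.75 = 4/3.
Single-dose peak C₀ = D/Vd = 350/70 = 5 mg/L.
Steady-state peak Cmax,ss = C₀·R = 5 × 4/3 ≈ 6.667 mg/L.
Steady-state trough Cmin,ss = Cmax,ss·f ≈ 6.667 × 0.25 ≈ 1.667 mg/L.
Trough 1.7 mg/L vs MEC 1 mg/L: adequate.

1.7 mg/L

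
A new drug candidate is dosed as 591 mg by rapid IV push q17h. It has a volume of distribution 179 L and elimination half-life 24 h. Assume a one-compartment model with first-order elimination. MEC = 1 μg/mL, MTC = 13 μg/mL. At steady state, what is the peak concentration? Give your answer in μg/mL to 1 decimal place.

Over one 17-h interval, 17/24 ≈ 0.70833 half-lives elapse, leaving f ≈ 0.6120 of each dose.
At steady state, accumulation factor R = 1/(1 − e^(−kτ)) ≈ 2.5773.
Each bolus raises the concentration by D/Vd = 591/179 ≈ 3.302 μg/mL.
Steady-state peak Cmax,ss = C₀·R ≈ 3.302 × 2.5773 ≈ 8.510 μg/mL.
Peak 8.5 μg/mL vs MTC 13 μg/mL: below toxic threshold.

8.5 μg/mL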